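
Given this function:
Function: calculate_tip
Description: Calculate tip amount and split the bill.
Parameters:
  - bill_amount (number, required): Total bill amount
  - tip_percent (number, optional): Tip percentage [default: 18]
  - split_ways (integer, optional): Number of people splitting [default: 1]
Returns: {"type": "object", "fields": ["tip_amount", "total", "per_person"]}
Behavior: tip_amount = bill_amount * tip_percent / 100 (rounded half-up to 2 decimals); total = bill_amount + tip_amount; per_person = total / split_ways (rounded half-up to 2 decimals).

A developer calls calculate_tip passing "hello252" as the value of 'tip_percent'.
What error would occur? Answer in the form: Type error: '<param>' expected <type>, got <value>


Spec: 'tip_percent' is declared as number; "hello252" is a string.
Type error: 'tip_percent' expected number, got "hello252"


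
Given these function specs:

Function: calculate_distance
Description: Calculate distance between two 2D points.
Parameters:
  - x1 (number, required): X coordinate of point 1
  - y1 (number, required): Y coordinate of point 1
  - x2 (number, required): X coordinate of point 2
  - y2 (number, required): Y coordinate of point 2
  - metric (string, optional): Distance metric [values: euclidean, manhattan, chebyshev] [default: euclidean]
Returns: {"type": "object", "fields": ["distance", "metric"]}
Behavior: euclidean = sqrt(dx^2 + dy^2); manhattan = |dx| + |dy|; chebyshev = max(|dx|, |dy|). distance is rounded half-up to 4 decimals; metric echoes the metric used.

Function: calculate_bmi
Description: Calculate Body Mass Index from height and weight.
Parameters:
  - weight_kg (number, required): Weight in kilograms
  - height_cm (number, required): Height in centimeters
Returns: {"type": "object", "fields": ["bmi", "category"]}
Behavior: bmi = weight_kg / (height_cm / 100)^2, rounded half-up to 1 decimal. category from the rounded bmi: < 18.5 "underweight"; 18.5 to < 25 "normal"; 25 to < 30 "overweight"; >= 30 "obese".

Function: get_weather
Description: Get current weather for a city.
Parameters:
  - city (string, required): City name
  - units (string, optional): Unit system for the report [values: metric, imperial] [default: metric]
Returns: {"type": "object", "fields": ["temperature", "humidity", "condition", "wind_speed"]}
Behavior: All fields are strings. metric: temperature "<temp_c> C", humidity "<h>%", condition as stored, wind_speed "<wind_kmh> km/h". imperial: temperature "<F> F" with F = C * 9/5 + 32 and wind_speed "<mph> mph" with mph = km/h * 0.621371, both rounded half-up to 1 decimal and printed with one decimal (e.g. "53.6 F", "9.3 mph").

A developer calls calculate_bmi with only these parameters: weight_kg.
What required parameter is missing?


Required parameters: weight_kg, height_cm
Provided: weight_kg
Missing: height_cm
height_cm


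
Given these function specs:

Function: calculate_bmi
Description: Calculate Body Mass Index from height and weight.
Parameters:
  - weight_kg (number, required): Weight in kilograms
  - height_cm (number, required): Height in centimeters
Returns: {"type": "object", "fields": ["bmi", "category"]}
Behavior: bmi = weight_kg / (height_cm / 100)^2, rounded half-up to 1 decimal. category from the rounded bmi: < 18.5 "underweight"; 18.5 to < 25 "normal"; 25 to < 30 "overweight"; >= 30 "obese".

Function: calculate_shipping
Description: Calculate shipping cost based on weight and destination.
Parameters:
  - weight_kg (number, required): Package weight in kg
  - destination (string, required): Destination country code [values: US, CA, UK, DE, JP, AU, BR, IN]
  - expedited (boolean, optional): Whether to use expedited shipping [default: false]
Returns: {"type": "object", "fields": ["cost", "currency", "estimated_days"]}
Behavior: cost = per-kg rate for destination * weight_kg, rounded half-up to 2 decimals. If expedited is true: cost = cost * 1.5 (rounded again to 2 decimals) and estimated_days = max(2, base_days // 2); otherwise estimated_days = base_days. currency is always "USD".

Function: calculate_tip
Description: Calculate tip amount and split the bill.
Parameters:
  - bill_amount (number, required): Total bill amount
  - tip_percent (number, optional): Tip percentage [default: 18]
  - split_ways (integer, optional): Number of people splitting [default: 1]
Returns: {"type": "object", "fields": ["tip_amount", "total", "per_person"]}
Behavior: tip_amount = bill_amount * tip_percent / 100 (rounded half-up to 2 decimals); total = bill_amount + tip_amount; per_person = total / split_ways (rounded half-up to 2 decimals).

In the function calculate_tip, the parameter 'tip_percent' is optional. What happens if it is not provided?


The calculate_tip spec declares:
  - tip_percent (number, optional): Tip percentage [default: 18]
It defaults to 18


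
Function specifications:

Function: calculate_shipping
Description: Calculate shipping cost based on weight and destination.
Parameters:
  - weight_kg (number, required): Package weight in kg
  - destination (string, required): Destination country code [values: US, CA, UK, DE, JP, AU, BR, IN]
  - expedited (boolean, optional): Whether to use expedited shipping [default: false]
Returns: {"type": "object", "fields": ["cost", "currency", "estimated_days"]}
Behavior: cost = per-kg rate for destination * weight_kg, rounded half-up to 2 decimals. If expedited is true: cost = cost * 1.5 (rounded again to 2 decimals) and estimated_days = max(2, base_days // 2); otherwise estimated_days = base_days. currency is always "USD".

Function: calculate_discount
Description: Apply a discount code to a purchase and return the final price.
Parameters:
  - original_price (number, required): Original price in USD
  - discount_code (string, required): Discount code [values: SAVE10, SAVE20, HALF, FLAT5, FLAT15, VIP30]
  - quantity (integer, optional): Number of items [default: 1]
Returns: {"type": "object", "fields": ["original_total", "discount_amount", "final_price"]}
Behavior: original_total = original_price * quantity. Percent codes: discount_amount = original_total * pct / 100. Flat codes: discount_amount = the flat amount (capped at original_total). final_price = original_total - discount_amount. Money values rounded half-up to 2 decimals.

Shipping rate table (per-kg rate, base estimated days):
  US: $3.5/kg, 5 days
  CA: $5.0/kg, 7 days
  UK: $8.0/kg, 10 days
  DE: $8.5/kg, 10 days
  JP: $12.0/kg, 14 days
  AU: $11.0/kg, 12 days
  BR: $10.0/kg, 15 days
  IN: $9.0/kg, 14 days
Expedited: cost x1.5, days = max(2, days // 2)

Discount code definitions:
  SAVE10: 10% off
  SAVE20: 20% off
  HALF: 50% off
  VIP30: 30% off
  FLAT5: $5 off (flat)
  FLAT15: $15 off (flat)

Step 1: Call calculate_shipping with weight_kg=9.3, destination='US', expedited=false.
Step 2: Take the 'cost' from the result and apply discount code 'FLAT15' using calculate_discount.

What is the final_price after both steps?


Step 1: calculate_shipping(weight_kg=9.3, destination=US, expedited=false)
  Rate for US: $3.5/kg, base 5 days
  cost = 3.5 * 9.3 = 32.55 -> 32.55
  expedited not set/false: estimated_days = 5
  -> cost = 32.55 USD
Step 2: calculate_discount(original_price=32.55, discount_code=FLAT15, quantity=1)
  original_total = 32.55 * 1 = 32.55
  FLAT15 = $15 flat: discount_amount = min(15.00, 32.55) = 15.00
  final_price = 32.55 - 15.00 = 17.55
  -> final_price = 17.55
$17.55


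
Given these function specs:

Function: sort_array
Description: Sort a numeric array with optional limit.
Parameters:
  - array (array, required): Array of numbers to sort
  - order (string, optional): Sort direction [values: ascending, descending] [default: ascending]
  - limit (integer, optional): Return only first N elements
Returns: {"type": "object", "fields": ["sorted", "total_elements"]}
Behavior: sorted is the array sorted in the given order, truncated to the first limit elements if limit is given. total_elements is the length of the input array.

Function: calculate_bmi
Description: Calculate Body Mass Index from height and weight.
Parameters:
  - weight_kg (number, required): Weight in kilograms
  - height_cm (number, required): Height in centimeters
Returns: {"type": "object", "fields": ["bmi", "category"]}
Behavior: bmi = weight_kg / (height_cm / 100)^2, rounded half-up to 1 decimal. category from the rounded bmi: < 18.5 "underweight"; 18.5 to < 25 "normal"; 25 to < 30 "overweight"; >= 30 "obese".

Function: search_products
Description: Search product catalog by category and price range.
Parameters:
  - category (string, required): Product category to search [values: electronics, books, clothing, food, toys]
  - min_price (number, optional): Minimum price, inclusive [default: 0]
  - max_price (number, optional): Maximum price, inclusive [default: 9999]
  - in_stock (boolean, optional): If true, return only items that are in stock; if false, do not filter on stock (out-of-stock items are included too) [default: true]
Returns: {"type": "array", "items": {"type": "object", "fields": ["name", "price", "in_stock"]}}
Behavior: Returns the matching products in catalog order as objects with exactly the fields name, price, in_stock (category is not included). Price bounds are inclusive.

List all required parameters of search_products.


Parameters of search_products and their required/optional flag:
  category: required
  min_price: optional
  max_price: optional
  in_stock: optional
category


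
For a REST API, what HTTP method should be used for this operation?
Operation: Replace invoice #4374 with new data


GET = read, POST = create, PUT = update/replace, DELETE = remove
This operation is an update/replace.
PUT


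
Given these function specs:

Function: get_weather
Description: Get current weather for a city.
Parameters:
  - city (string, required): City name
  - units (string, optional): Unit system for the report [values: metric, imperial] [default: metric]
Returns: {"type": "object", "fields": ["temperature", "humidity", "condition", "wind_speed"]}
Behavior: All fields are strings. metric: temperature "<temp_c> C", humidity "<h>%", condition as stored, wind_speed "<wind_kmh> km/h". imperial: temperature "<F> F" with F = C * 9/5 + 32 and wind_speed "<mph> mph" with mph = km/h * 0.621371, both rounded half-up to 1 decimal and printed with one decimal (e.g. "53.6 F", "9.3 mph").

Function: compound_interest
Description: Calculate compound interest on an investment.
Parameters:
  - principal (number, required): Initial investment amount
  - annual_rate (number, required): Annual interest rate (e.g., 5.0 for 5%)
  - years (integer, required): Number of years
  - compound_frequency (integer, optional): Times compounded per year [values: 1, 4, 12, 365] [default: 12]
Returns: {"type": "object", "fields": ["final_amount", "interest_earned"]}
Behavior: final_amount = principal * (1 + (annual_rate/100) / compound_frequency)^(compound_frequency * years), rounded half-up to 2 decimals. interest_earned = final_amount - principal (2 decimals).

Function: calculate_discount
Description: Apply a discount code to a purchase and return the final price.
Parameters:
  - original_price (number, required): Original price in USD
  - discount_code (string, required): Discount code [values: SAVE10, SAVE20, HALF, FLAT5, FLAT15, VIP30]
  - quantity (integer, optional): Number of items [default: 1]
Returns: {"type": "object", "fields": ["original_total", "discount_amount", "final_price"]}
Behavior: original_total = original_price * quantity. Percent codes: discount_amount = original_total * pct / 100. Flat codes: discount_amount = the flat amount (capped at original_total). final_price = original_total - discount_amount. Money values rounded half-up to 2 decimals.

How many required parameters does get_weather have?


Parameters of get_weather: city (required), units (optional)
Required count:
1


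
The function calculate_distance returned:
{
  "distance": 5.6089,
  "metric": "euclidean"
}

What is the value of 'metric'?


euclidean


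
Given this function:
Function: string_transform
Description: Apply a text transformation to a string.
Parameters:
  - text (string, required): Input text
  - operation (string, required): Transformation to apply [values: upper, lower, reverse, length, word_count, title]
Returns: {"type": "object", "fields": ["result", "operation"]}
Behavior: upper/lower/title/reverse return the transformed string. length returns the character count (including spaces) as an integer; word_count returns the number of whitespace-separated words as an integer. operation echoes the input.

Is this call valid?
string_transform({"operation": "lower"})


Checking required parameters...
Missing required parameter: text
Invalid - missing required parameter 'text'


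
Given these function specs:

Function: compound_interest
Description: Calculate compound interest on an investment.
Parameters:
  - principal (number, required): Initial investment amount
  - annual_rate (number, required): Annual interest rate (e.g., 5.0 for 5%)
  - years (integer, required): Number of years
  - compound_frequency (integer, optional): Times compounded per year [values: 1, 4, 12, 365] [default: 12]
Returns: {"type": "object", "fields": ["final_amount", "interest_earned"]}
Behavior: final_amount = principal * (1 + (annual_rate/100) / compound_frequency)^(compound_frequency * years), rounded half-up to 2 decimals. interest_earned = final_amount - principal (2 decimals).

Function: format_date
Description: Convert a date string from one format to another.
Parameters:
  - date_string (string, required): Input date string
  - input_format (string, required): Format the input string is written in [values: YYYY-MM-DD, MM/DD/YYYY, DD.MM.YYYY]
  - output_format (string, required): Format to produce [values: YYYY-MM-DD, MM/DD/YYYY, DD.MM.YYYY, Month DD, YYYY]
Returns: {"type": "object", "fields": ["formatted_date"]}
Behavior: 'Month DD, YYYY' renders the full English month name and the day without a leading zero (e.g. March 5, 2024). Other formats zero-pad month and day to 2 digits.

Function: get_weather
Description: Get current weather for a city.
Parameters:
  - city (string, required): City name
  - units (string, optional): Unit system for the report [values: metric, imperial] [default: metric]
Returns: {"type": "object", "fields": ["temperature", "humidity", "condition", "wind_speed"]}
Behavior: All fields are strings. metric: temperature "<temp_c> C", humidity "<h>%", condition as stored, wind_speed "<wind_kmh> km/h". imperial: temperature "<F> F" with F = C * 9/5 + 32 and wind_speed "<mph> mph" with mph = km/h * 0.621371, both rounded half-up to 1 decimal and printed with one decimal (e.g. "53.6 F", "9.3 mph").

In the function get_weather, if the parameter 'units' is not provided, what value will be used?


The get_weather spec declares:
  - units (string, optional): Unit system for the report [values: metric, imperial] [default: metric]
Default:
metric


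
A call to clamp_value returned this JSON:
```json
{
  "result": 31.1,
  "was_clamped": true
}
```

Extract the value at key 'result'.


31.1


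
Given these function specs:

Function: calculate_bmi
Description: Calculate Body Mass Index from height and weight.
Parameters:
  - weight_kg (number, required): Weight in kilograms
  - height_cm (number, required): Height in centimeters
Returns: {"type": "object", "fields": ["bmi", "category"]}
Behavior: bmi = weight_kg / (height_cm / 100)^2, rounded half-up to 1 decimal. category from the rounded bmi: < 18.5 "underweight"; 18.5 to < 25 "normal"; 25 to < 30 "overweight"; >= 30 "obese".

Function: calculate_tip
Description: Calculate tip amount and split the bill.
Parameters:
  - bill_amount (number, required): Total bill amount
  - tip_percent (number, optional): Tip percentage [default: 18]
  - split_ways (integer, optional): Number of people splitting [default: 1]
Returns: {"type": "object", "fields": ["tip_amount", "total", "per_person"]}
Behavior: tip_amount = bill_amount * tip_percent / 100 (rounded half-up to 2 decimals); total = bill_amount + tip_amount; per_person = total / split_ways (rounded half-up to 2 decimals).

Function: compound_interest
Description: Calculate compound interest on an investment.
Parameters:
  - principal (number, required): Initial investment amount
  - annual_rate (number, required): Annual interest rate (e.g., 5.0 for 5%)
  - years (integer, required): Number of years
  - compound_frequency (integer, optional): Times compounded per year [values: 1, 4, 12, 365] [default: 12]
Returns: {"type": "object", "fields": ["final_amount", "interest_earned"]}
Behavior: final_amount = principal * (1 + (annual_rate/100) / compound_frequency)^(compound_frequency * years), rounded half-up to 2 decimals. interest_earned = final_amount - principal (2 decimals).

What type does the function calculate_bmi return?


The calculate_bmi spec declares Returns: {"type": "object", "fields": ["bmi", "category"]}
Type:
object


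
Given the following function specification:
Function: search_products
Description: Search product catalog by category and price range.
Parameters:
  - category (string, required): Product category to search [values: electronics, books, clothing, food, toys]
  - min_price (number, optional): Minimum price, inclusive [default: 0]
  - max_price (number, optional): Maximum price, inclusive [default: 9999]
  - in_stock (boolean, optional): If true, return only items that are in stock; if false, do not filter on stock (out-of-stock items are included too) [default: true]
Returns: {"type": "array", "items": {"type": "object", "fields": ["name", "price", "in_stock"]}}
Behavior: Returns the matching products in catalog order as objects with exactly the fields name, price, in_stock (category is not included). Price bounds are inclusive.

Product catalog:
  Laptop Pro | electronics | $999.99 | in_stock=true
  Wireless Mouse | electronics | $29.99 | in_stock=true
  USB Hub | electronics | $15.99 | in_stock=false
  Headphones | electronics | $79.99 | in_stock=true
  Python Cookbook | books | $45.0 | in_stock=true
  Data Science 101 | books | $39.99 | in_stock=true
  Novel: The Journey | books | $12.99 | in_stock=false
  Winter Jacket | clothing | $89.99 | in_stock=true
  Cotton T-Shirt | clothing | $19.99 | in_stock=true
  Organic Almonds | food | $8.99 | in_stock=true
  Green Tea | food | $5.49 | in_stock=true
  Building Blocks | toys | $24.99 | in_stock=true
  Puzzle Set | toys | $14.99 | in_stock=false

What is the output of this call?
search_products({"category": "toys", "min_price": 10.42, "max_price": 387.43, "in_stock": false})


Filter: category=toys, 10.42 <= price <= 387.43, in_stock=false so stock is not filtered
  Building Blocks ($24.99): keep
  Puzzle Set ($14.99): keep
Output:
[{"name": "Building Blocks", "price": 24.99, "in_stock": true}, {"name": "Puzzle Set", "price": 14.99, "in_stock": false}]


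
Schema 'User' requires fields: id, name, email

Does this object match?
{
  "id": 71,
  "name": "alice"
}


Checking required fields...
Missing: email
Invalid - missing required field 'email'


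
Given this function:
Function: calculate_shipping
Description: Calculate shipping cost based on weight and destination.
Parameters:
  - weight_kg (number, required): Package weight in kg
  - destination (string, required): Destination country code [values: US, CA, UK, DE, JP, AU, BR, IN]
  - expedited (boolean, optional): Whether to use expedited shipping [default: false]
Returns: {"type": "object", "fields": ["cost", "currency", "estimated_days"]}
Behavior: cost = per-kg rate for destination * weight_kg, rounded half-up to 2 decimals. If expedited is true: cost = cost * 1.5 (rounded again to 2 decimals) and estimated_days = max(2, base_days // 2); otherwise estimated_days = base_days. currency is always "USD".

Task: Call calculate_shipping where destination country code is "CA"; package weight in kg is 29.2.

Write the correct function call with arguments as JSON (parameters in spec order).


Mapping each described value to its parameter name:
  'Destination country code' -> destination = "CA"
  'Package weight in kg' -> weight_kg = 29.2
calculate_shipping({"weight_kg": 29.2, "destination": "CA"})


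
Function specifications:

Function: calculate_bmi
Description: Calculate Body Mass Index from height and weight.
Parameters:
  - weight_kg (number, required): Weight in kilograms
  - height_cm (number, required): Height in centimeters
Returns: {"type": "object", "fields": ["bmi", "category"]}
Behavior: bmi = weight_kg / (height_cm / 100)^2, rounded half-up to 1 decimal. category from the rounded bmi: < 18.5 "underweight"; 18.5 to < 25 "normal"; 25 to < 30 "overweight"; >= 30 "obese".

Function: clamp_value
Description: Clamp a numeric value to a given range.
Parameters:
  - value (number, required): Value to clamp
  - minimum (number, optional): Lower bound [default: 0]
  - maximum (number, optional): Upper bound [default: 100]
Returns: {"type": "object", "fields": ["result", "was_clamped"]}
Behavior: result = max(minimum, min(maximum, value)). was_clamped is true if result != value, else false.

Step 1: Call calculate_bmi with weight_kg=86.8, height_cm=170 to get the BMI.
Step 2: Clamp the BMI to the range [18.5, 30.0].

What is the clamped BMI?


Step 1: calculate_bmi(weight_kg=86.8, height_cm=170)
  height_m = 170 / 100 = 1.7
  bmi = 86.8 / 1.7^2 = 86.8 / 2.89 = 30.034602 -> 30.0
  30.0 >= 30 -> obese
  -> bmi = 30.0
Step 2: clamp_value(value=30.0, minimum=18.5, maximum=30.0)
  result = max(18.5, min(30.0, 30.0)) = max(18.5, 30.0) = 30.0
  was_clamped = (30.0 != 30.0) = false
  -> result = 30.0
30.0


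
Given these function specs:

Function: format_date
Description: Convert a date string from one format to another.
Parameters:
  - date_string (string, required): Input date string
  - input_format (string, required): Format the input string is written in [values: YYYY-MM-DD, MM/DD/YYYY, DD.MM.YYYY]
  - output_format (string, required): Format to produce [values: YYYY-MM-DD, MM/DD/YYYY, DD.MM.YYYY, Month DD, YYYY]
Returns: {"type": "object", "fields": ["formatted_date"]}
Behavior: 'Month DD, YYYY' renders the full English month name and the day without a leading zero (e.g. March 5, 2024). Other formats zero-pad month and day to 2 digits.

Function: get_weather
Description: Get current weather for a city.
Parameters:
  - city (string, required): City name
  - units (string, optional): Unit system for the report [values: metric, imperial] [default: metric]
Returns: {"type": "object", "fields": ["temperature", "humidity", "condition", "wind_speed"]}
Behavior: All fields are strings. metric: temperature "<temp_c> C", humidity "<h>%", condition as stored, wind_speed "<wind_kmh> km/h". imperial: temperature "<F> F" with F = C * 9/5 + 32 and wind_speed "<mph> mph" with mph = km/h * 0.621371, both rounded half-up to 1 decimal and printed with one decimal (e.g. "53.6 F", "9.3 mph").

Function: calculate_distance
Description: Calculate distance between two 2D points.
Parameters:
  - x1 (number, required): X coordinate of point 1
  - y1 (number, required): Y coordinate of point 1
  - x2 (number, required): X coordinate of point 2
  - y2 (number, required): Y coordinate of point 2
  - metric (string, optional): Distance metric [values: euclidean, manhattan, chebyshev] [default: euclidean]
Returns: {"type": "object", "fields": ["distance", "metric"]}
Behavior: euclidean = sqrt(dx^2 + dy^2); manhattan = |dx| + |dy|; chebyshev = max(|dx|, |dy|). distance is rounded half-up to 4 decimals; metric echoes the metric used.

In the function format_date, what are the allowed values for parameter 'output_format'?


The format_date spec declares:
  - output_format (string, required): Format to produce [values: YYYY-MM-DD, MM/DD/YYYY, DD.MM.YYYY, Month DD, YYYY]
Allowed values:
YYYY-MM-DD, MM/DD/YYYY, DD.MM.YYYY, Month DD, YYYY


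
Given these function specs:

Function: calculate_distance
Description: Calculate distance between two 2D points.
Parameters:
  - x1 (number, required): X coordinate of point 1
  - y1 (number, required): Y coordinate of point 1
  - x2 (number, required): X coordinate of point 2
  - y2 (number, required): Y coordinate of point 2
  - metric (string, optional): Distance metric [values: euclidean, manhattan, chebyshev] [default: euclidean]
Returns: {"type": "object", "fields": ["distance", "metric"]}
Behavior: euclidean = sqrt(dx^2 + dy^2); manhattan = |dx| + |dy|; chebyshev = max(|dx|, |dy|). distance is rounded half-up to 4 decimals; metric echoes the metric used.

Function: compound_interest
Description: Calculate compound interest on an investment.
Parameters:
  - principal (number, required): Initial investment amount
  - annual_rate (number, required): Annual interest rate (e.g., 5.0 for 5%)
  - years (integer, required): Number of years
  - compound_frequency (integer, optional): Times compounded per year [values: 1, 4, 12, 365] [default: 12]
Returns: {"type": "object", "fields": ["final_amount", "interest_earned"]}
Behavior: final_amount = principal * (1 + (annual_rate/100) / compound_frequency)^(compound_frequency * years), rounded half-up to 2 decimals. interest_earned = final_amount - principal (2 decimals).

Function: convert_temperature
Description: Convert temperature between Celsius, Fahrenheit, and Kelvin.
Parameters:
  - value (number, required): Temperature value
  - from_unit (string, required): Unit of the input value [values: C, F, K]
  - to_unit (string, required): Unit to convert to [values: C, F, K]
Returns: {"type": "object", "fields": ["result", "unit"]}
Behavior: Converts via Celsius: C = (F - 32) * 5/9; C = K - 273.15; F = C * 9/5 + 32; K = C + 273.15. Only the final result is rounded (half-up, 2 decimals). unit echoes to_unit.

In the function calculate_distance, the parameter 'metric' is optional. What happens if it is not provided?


The calculate_distance spec declares:
  - metric (string, optional): Distance metric [values: euclidean, manhattan, chebyshev] [default: euclidean]
It defaults to euclidean


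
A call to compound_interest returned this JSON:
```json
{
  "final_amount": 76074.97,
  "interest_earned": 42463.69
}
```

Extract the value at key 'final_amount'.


76074.97


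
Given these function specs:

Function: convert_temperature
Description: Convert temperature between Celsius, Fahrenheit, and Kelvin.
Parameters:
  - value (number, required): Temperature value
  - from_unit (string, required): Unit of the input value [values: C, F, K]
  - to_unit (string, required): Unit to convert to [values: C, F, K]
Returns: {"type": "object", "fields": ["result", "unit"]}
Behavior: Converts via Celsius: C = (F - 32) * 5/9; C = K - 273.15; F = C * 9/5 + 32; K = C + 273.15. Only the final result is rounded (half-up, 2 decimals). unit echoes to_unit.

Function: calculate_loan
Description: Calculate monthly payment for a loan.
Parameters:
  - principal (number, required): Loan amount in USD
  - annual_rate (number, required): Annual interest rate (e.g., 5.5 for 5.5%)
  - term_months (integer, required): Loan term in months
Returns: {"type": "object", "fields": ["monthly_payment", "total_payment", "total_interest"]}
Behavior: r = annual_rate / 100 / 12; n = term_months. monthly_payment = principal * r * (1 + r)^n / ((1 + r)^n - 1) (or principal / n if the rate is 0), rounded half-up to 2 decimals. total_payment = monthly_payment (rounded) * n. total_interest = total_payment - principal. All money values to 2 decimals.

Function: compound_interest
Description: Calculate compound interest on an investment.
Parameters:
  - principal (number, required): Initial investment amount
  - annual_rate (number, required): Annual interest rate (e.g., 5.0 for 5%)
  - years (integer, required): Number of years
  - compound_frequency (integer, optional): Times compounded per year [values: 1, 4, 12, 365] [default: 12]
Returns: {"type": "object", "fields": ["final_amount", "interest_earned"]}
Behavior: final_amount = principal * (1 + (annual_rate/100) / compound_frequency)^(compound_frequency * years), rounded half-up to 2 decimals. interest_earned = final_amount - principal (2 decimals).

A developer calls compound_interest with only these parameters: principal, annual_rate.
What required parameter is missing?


Required parameters: principal, annual_rate, years
Provided: principal, annual_rate
Missing: years
years


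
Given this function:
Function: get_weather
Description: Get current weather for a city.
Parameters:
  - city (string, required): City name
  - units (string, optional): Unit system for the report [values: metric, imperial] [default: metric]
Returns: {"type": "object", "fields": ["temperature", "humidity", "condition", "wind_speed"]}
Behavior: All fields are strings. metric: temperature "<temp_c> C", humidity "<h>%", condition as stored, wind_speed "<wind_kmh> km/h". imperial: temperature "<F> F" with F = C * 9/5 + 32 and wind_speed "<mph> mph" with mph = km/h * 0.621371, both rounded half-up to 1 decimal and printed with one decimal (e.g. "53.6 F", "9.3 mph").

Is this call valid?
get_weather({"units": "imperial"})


Checking required parameters...
Missing required parameter: city
Invalid - missing required parameter 'city'


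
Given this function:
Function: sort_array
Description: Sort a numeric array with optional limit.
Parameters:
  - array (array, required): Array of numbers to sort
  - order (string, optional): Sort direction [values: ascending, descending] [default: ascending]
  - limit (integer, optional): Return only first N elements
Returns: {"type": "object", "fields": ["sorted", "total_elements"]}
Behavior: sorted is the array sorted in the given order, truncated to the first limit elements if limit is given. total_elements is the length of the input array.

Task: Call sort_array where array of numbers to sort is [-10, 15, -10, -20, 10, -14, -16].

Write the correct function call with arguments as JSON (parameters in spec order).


Mapping each described value to its parameter name:
  'Array of numbers to sort' -> array = [-10, 15, -10, -20, 10, -14, -16]
sort_array({"array": [-10, 15, -10, -20, 10, -14, -16]})


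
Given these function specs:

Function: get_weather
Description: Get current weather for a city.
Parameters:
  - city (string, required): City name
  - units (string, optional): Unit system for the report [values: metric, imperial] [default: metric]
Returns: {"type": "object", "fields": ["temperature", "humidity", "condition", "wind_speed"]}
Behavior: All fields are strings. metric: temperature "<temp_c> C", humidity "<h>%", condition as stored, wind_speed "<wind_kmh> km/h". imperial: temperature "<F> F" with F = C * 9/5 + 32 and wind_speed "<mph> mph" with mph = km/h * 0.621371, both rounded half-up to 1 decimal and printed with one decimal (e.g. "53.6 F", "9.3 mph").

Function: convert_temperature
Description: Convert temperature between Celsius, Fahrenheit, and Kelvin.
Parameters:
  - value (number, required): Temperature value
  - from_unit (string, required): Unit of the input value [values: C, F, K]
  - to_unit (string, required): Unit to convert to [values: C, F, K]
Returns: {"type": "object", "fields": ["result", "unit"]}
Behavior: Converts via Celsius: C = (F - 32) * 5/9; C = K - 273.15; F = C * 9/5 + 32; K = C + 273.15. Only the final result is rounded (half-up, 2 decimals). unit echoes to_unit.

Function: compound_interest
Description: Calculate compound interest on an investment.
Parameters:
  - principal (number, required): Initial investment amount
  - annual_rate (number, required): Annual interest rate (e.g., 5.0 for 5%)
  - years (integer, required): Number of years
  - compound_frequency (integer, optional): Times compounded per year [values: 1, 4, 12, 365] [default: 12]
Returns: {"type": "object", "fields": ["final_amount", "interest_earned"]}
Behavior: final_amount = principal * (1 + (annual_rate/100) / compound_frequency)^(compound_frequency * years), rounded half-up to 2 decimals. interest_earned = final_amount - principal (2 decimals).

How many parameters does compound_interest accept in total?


Parameters of compound_interest: principal (required), annual_rate (required), years (required), compound_frequency (optional)
Total:
4


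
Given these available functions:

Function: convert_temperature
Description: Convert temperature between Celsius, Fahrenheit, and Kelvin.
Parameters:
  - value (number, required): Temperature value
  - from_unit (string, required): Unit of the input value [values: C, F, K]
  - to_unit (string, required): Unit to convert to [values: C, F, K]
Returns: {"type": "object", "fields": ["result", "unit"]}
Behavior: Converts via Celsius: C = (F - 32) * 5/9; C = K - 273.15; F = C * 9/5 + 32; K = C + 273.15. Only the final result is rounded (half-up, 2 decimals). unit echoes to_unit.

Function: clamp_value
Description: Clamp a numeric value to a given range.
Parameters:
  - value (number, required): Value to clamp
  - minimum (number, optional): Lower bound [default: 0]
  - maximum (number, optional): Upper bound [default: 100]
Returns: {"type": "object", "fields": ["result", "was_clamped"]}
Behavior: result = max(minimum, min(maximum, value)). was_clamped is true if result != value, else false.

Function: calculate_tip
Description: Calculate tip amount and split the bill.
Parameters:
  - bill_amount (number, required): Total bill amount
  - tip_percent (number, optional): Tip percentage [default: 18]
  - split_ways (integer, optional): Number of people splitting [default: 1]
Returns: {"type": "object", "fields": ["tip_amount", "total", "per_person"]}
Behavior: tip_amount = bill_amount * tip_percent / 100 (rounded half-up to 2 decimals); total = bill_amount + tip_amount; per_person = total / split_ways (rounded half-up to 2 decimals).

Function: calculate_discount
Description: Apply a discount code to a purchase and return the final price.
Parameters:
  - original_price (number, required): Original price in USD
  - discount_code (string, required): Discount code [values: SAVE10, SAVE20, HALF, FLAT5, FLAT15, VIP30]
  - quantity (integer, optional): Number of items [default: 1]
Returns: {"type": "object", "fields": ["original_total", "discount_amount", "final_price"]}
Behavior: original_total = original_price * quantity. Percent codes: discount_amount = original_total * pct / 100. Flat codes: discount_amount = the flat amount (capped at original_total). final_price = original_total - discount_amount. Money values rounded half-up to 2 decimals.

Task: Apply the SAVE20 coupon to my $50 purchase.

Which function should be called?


The task needs a function whose description is: Apply a discount code to a purchase and return the final price.
calculate_discount


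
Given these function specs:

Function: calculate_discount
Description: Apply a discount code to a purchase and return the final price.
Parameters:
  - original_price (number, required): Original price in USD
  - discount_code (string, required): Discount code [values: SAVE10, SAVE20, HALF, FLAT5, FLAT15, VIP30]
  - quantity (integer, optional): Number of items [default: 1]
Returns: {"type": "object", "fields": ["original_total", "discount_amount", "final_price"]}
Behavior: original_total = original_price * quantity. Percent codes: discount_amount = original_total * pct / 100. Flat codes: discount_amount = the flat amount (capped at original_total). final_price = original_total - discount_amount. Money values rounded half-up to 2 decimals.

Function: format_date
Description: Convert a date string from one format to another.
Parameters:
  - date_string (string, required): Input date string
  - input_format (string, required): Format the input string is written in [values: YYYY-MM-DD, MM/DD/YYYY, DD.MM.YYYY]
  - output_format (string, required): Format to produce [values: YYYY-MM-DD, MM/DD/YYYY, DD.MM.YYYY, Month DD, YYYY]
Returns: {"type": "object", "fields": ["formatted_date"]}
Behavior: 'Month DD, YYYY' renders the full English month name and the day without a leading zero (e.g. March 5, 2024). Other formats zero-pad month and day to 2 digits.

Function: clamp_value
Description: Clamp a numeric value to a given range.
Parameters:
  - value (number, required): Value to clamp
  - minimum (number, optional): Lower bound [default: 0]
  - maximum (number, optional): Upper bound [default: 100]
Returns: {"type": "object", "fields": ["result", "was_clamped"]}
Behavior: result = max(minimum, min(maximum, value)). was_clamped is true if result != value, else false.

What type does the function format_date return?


The format_date spec declares Returns: {"type": "object", "fields": ["formatted_date"]}
Type:
object


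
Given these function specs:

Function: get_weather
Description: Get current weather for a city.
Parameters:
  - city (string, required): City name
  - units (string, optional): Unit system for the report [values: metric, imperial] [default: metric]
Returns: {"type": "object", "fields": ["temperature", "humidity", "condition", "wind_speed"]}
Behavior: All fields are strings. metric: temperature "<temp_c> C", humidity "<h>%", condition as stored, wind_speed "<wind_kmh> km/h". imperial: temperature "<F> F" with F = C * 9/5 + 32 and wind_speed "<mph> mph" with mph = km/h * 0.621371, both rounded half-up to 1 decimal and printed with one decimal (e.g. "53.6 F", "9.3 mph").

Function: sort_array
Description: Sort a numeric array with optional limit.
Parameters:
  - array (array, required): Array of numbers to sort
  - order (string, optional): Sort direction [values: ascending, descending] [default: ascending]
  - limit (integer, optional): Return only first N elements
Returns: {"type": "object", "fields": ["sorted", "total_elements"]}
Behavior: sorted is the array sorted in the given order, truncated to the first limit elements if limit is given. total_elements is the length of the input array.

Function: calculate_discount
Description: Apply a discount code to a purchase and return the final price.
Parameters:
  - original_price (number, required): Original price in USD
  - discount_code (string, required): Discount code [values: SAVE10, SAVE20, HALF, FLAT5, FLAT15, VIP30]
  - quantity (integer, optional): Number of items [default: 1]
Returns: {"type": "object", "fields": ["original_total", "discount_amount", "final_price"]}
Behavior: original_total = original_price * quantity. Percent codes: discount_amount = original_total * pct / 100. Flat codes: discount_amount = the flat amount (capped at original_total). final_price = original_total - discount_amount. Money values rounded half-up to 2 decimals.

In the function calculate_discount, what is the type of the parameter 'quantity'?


The calculate_discount spec declares:
  - quantity (integer, optional): Number of items [default: 1]
Type:
integer


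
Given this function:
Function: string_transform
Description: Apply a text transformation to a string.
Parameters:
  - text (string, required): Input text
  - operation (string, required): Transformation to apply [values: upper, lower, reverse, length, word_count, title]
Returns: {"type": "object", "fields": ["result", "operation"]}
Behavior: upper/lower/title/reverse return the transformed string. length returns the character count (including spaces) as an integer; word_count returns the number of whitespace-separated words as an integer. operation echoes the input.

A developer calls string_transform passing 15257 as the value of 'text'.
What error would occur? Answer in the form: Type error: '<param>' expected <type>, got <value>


Spec: 'text' is declared as string; 15257 is an integer.
Type error: 'text' expected string, got 15257


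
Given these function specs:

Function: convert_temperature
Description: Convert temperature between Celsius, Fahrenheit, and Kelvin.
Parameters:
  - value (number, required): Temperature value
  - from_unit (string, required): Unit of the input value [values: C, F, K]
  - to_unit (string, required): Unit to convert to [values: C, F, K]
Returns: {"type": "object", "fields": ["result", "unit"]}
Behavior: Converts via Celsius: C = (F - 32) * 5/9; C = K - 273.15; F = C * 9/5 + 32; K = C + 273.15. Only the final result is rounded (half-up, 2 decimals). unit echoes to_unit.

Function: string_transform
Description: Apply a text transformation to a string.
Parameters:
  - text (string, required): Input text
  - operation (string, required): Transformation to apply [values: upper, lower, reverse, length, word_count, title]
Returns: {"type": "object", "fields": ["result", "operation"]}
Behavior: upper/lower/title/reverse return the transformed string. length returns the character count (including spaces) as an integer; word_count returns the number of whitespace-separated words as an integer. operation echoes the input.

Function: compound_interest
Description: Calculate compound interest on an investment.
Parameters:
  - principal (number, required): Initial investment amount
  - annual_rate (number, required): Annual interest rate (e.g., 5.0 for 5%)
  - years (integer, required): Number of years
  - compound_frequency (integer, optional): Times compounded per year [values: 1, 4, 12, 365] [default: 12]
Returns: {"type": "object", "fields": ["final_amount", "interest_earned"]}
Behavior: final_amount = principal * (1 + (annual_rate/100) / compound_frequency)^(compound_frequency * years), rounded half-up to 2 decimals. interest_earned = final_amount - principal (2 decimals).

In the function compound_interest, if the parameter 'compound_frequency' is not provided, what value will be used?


The compound_interest spec declares:
  - compound_frequency (integer, optional): Times compounded per year [values: 1, 4, 12, 365] [default: 12]
Default:
12
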